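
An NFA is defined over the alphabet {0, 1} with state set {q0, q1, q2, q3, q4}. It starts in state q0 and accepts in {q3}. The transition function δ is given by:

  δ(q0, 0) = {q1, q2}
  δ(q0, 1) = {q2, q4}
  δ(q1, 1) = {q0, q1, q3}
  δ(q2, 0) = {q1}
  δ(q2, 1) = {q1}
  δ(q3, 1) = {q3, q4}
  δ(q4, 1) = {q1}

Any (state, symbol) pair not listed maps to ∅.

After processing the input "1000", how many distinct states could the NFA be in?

Start in {q0}.
Read '1': q0→{q2, q4}; now {q2, q4}.
Read '0': q2→{q1}, q4→∅; now {q1}.
Read '0': q1→∅; now ∅.
The set is empty and remains empty for the remaining 1 symbol.
That set has 0 states.

0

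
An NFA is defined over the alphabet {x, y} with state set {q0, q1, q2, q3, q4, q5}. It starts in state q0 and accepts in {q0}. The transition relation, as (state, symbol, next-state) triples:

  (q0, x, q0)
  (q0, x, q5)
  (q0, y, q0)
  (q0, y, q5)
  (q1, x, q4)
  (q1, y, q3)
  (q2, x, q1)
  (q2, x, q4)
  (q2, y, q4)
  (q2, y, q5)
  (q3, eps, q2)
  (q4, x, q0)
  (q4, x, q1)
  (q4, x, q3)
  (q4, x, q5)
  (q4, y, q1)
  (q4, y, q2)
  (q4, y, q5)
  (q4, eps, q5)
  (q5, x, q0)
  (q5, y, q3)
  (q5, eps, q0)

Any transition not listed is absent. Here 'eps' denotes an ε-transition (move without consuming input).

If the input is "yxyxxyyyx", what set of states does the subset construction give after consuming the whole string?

{q0, q1, q2, q3, q4, q5}

Start in {q0}.
Read 'y': q0→{q0, q5}; now {q0, q5}.
Read 'x': q0→{q0, q5}, q5→{q0}; now {q0, q5}.
Read 'y': q0→{q0, q5}, q5→{q3}; union {q0, q3, q5}; ε-closure = {q0, q2, q3, q5}.
Read 'x': q0→{q0, q5}, q2→{q1, q4}, q3→∅, q5→{q0}; now {q0, q1, q4, q5}.
Read 'x': q0→{q0, q5}, q1→{q4}, q4→{q0, q1, q3, q5}, q5→{q0}; union {q0, q1, q3, q4, q5}; ε-closure = {q0, q1, q2, q3, q4, q5}.
Read 'y': q0→{q0, q5}, q1→{q3}, q2→{q4, q5}, q3→∅, q4→{q1, q2, q5}, q5→{q3}; now {q0, q1, q2, q3, q4, q5}.
Read 'y': q0→{q0, q5}, q1→{q3}, q2→{q4, q5}, q3→∅, q4→{q1, q2, q5}, q5→{q3}; now {q0, q1, q2, q3, q4, q5}.
Read 'y': q0→{q0, q5}, q1→{q3}, q2→{q4, q5}, q3→∅, q4→{q1, q2, q5}, q5→{q3}; now {q0, q1, q2, q3, q4, q5}.
Read 'x': q0→{q0, q5}, q1→{q4}, q2→{q1, q4}, q3→∅, q4→{q0, q1, q3, q5}, q5→{q0}; union {q0, q1, q3, q4, q5}; ε-closure = {q0, q1, q2, q3, q4, q5}.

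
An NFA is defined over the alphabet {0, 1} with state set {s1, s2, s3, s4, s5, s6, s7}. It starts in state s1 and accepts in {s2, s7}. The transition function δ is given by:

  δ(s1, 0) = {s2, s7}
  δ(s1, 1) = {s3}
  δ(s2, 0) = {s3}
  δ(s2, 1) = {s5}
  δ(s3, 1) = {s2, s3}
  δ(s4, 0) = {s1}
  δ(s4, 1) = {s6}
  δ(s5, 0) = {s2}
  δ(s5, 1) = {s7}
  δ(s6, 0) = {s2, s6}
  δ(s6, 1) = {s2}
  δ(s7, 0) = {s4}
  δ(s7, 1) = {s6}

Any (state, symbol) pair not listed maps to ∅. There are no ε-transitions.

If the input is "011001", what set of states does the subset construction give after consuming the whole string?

{s3}

Start in {s1}.
Read '0': s1→{s2, s7}; now {s2, s7}.
Read '1': s2→{s5}, s7→{s6}; now {s5, s6}.
Read '1': s5→{s7}, s6→{s2}; now {s2, s7}.
Read '0': s2→{s3}, s7→{s4}; now {s3, s4}.
Read '0': s3→∅, s4→{s1}; now {s1}.
Read '1': s1→{s3}; now {s3}.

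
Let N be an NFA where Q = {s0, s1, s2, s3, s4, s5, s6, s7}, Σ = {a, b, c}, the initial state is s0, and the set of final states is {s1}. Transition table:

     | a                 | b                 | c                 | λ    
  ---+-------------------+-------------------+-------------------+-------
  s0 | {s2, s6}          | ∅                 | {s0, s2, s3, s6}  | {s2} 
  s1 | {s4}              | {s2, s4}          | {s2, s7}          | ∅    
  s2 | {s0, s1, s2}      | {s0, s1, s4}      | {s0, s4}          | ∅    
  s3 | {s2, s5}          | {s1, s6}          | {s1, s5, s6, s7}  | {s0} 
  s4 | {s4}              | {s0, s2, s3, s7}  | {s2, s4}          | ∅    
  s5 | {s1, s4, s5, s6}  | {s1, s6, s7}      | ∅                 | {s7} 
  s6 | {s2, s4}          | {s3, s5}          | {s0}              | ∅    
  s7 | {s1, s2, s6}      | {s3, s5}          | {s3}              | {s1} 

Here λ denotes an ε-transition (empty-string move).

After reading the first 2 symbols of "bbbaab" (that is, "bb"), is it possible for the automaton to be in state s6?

No

Start: ε-closure({s0}) = {s0, s2}.
Read 'b': s0→∅, s2→{s0, s1, s4}; union {s0, s1, s4}; ε-closure = {s0, s1, s2, s4}.
Read 'b': s0→∅, s1→{s2, s4}, s2→{s0, s1, s4}, s4→{s0, s2, s3, s7}; now {s0, s1, s2, s3, s4, s7}.
State s6 is not in {s0, s1, s2, s3, s4, s7}.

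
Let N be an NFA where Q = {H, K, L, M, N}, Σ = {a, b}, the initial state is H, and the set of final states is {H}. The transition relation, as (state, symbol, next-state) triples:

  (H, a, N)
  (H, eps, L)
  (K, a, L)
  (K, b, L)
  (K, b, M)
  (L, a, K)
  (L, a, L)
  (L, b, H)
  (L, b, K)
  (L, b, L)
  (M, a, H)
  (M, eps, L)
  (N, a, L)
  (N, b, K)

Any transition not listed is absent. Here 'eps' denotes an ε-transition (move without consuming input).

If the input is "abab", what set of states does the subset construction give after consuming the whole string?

{H, K, L, M}

Start: ε-closure({H}) = {H, L}.
Read 'a': H→{N}, L→{K, L}; now {K, L, N}.
Read 'b': K→{L, M}, L→{H, K, L}, N→{K}; now {H, K, L, M}.
Read 'a': H→{N}, K→{L}, L→{K, L}, M→{H}; now {H, K, L, N}.
Read 'b': H→∅, K→{L, M}, L→{H, K, L}, N→{K}; now {H, K, L, M}.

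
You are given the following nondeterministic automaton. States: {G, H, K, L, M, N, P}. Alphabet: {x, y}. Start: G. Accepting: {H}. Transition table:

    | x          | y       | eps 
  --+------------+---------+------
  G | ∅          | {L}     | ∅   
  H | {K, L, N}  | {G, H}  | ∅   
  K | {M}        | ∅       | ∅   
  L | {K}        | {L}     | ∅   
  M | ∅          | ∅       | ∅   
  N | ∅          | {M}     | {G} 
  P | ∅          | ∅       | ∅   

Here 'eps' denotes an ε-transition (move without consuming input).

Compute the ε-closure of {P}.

{P}

Begin with {P}.
No ε-moves leave this set, so the closure equals the set itself.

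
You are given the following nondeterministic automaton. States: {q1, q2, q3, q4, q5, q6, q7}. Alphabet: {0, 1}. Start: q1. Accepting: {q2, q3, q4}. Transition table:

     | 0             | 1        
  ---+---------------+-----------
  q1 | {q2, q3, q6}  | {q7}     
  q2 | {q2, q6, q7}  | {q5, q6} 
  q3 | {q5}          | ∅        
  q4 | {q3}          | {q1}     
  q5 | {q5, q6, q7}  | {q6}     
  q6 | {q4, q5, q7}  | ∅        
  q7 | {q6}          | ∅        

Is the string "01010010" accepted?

Yes

Start in {q1}.
Read '0': q1→{q2, q3, q6}; now {q2, q3, q6}.
Read '1': q2→{q5, q6}, q3→∅, q6→∅; now {q5, q6}.
Read '0': q5→{q5, q6, q7}, q6→{q4, q5, q7}; now {q4, q5, q6, q7}.
Read '1': q4→{q1}, q5→{q6}, q6→∅, q7→∅; now {q1, q6}.
Read '0': q1→{q2, q3, q6}, q6→{q4, q5, q7}; now {q2, q3, q4, q5, q6, q7}.
Read '0': q2→{q2, q6, q7}, q3→{q5}, q4→{q3}, q5→{q5, q6, q7}, q6→{q4, q5, q7}, q7→{q6}; now {q2, q3, q4, q5, q6, q7}.
Read '1': q2→{q5, q6}, q3→∅, q4→{q1}, q5→{q6}, q6→∅, q7→∅; now {q1, q5, q6}.
Read '0': q1→{q2, q3, q6}, q5→{q5, q6, q7}, q6→{q4, q5, q7}; now {q2, q3, q4, q5, q6, q7}.
The final set {q2, q3, q4, q5, q6, q7} contains the accepting states q2, q3, q4.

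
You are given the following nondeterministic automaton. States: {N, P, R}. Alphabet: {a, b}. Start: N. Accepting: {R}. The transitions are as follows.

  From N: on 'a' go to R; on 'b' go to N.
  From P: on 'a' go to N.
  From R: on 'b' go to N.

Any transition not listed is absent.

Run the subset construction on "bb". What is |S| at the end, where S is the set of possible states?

Start in {N}.
Read 'b': {N} → {N}.
Read 'b': {N} → {N}.
That set has 1 state.

1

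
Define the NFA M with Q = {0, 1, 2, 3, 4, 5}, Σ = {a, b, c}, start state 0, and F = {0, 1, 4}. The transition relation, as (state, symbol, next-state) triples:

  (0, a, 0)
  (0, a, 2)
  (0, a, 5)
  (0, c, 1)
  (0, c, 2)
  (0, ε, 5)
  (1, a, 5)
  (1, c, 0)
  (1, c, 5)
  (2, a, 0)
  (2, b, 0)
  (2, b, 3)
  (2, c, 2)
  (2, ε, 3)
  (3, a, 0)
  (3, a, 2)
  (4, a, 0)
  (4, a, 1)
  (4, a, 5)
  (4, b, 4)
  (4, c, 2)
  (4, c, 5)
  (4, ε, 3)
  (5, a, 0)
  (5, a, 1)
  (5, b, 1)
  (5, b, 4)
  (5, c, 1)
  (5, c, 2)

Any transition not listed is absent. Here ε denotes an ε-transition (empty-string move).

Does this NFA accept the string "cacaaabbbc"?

Start: ε-closure({0}) = {0, 5}.
Read 'c': 0→{1, 2}, 5→{1, 2}; union {1, 2}; ε-closure = {1, 2, 3}.
Read 'a': 1→{5}, 2→{0}, 3→{0, 2}; union {0, 2, 5}; ε-closure = {0, 2, 3, 5}.
Read 'c': 0→{1, 2}, 2→{2}, 3→∅, 5→{1, 2}; union {1, 2}; ε-closure = {1, 2, 3}.
Read 'a': 1→{5}, 2→{0}, 3→{0, 2}; union {0, 2, 5}; ε-closure = {0, 2, 3, 5}.
Read 'a': 0→{0, 2, 5}, 2→{0}, 3→{0, 2}, 5→{0, 1}; union {0, 1, 2, 5}; ε-closure = {0, 1, 2, 3, 5}.
Read 'a': 0→{0, 2, 5}, 1→{5}, 2→{0}, 3→{0, 2}, 5→{0, 1}; union {0, 1, 2, 5}; ε-closure = {0, 1, 2, 3, 5}.
Read 'b': 0→∅, 1→∅, 2→{0, 3}, 3→∅, 5→{1, 4}; union {0, 1, 3, 4}; ε-closure = {0, 1, 3, 4, 5}.
Read 'b': 0→∅, 1→∅, 3→∅, 4→{4}, 5→{1, 4}; union {1, 4}; ε-closure = {1, 3, 4}.
Read 'b': 1→∅, 3→∅, 4→{4}; union {4}; ε-closure = {3, 4}.
Read 'c': 3→∅, 4→{2, 5}; union {2, 5}; ε-closure = {2, 3, 5}.
The final set {2, 3, 5} contains no accepting state.

No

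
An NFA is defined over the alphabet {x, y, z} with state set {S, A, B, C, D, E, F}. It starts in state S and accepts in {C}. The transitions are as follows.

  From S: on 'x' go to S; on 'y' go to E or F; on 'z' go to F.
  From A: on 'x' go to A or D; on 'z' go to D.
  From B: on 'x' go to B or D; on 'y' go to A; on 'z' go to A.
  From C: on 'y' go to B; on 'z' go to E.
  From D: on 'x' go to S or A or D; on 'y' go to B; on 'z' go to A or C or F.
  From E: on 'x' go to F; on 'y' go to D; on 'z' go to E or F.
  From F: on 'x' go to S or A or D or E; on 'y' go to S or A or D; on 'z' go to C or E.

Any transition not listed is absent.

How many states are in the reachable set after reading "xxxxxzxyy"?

4

Start in {S}.
Read 'x': {S} → {S}.
Read 'x': {S} → {S}.
Read 'x': {S} → {S}.
Read 'x': {S} → {S}.
Read 'x': {S} → {S}.
Read 'z': {S} → {F}.
Read 'x': {F} → {S, A, D, E}.
Read 'y': {S, A, D, E} → {B, D, E, F}.
Read 'y': {B, D, E, F} → {S, A, B, D}.
That set has 4 states.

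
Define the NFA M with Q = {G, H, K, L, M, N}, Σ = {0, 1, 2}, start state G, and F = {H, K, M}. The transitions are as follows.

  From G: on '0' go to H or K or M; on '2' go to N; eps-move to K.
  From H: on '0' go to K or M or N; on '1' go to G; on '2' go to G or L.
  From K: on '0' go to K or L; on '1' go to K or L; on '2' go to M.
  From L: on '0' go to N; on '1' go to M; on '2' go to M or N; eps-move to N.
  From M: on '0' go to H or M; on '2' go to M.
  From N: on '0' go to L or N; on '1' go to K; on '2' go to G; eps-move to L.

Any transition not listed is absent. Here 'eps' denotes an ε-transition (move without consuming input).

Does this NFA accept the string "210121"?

Yes

Start: ε-closure({G}) = {G, K}.
Read '2': {G, K} → {L, M, N}.
Read '1': {L, M, N} → {K, M}.
Read '0': {K, M} → {H, K, L, M, N}.
Read '1': {H, K, L, M, N} → {G, K, L, M, N}.
Read '2': {G, K, L, M, N} → {G, K, L, M, N}.
Read '1': {G, K, L, M, N} → {K, L, M, N}.
The final set {K, L, M, N} contains the accepting states K, M.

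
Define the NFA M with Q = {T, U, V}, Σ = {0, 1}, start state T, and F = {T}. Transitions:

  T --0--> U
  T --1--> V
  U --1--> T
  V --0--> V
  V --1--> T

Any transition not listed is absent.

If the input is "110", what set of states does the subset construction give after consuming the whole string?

Start in {T}.
Read '1': T→{V}; now {V}.
Read '1': V→{T}; now {T}.
Read '0': T→{U}; now {U}.

{U}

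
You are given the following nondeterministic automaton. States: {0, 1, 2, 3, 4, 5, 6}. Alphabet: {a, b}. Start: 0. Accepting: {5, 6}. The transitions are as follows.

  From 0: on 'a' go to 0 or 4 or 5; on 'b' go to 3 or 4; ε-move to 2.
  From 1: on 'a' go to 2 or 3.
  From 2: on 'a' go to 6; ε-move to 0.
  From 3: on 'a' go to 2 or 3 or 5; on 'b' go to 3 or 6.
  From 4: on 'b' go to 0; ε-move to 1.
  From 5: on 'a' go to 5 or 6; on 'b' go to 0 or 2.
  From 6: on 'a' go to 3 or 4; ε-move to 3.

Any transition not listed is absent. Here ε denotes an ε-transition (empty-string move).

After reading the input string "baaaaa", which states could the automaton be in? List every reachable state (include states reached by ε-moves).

{0, 1, 2, 3, 4, 5, 6}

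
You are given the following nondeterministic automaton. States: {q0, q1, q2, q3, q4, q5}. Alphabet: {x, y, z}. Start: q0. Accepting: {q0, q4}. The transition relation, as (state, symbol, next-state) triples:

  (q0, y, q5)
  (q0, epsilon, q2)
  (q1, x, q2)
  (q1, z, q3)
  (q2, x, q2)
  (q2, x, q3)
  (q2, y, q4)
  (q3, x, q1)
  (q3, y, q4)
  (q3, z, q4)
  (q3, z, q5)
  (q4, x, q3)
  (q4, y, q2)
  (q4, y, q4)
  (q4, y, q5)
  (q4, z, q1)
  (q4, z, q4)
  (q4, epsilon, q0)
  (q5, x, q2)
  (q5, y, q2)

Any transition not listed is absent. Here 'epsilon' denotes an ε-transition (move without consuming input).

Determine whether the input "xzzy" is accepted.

Yes

Start: ε-closure({q0}) = {q0, q2}.
Read 'x': {q0, q2} → {q2, q3}.
Read 'z': {q2, q3} → {q0, q2, q4, q5}.
Read 'z': {q0, q2, q4, q5} → {q0, q1, q2, q4}.
Read 'y': {q0, q1, q2, q4} → {q0, q2, q4, q5}.
The final set {q0, q2, q4, q5} contains the accepting states q0, q4.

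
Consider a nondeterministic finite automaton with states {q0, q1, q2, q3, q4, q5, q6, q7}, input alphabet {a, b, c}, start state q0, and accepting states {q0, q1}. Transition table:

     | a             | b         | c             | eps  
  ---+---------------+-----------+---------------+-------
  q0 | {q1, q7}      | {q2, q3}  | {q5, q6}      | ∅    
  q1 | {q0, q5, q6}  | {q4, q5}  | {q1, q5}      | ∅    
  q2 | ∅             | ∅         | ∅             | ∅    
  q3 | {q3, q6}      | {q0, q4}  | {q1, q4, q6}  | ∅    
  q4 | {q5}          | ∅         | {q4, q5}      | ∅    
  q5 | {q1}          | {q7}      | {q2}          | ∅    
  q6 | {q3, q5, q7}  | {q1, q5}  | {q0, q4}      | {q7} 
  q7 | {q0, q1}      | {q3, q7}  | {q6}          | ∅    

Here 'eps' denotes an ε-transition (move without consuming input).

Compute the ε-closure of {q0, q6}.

{q0, q6, q7}

Begin with {q0, q6}.
ε-move q6 → q7; add q7.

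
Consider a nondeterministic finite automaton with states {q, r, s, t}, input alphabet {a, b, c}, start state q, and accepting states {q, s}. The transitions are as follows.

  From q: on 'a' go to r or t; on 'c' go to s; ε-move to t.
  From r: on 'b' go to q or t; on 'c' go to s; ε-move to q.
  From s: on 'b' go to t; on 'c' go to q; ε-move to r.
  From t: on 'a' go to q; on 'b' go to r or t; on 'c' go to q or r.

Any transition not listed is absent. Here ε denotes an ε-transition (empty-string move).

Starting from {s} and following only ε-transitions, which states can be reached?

{q, r, s, t}

Begin with {s}.
ε-move s → r; add r.
ε-move r → q; add q.
ε-move q → t; add t.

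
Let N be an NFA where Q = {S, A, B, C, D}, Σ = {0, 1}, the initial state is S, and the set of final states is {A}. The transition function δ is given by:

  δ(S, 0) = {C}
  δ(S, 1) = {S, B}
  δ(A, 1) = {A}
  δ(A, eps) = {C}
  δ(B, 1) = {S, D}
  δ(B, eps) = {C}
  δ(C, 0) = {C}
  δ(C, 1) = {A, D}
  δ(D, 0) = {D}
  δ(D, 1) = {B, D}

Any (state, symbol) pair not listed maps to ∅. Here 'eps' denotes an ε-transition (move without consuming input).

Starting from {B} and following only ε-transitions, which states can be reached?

{B, C}

Begin with {B}.
ε-move B → C; add C.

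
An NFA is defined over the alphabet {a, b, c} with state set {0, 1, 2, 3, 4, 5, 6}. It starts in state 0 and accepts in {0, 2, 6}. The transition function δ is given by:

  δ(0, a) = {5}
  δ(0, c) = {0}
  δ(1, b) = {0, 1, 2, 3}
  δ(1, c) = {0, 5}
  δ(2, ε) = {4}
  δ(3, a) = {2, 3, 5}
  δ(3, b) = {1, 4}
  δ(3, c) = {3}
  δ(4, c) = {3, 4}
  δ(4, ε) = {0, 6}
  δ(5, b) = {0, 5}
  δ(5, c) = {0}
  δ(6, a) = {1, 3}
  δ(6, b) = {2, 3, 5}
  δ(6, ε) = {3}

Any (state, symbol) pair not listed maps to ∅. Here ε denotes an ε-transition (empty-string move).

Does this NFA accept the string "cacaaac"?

Start in {0}.
Read 'c': 0→{0}; now {0}.
Read 'a': 0→{5}; now {5}.
Read 'c': 5→{0}; now {0}.
Read 'a': 0→{5}; now {5}.
Read 'a': 5→∅; now ∅.
The set is empty and remains empty for the remaining 2 symbols.
The final set ∅ contains no accepting state.

No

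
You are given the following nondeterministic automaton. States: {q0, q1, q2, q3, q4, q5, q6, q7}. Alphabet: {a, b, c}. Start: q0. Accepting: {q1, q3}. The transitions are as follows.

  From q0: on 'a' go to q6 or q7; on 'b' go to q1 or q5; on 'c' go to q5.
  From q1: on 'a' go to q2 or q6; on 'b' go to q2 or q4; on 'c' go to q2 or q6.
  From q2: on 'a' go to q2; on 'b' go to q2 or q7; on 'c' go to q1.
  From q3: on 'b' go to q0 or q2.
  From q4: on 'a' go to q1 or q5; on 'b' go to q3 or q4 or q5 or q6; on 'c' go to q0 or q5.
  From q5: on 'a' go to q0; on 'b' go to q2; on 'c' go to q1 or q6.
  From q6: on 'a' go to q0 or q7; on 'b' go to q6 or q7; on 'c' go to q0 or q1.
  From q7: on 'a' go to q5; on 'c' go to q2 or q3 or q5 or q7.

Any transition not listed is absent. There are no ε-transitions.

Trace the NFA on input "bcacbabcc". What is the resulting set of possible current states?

Start in {q0}.
Read 'b': {q0} → {q1, q5}.
Read 'c': {q1, q5} → {q1, q2, q6}.
Read 'a': {q1, q2, q6} → {q0, q2, q6, q7}.
Read 'c': {q0, q2, q6, q7} → {q0, q1, q2, q3, q5, q7}.
Read 'b': {q0, q1, q2, q3, q5, q7} → {q0, q1, q2, q4, q5, q7}.
Read 'a': {q0, q1, q2, q4, q5, q7} → {q0, q1, q2, q5, q6, q7}.
Read 'b': {q0, q1, q2, q5, q6, q7} → {q1, q2, q4, q5, q6, q7}.
Read 'c': {q1, q2, q4, q5, q6, q7} → {q0, q1, q2, q3, q5, q6, q7}.
Read 'c': {q0, q1, q2, q3, q5, q6, q7} → {q0, q1, q2, q3, q5, q6, q7}.

{q0, q1, q2, q3, q5, q6, q7}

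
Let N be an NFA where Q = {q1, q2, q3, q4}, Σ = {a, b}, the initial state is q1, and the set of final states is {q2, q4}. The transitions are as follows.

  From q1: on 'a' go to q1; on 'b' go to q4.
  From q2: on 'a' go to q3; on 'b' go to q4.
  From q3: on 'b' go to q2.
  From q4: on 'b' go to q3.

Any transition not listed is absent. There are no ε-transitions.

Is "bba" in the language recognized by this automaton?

No

Start in {q1}.
Read 'b': q1→{q4}; now {q4}.
Read 'b': q4→{q3}; now {q3}.
Read 'a': q3→∅; now ∅.
The final set ∅ contains no accepting state.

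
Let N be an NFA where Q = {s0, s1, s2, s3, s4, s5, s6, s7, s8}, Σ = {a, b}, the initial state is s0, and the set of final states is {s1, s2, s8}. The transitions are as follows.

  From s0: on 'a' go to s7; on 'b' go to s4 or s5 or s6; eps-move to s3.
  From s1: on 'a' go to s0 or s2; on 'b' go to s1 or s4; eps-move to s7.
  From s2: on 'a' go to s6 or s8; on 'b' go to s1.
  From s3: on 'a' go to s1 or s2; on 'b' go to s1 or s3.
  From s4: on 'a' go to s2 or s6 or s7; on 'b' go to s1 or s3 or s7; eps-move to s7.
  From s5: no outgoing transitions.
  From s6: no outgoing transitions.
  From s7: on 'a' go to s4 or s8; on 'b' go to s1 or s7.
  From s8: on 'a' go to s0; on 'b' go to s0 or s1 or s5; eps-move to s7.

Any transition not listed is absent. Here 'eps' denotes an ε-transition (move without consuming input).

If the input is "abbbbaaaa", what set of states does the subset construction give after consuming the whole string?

{s0, s1, s2, s3, s4, s6, s7, s8}

Start: ε-closure({s0}) = {s0, s3}.
Read 'a': s0→{s7}, s3→{s1, s2}; now {s1, s2, s7}.
Read 'b': s1→{s1, s4}, s2→{s1}, s7→{s1, s7}; now {s1, s4, s7}.
Read 'b': s1→{s1, s4}, s4→{s1, s3, s7}, s7→{s1, s7}; now {s1, s3, s4, s7}.
Read 'b': s1→{s1, s4}, s3→{s1, s3}, s4→{s1, s3, s7}, s7→{s1, s7}; now {s1, s3, s4, s7}.
Read 'b': s1→{s1, s4}, s3→{s1, s3}, s4→{s1, s3, s7}, s7→{s1, s7}; now {s1, s3, s4, s7}.
Read 'a': s1→{s0, s2}, s3→{s1, s2}, s4→{s2, s6, s7}, s7→{s4, s8}; union {s0, s1, s2, s4, s6, s7, s8}; ε-closure = {s0, s1, s2, s3, s4, s6, s7, s8}.
Read 'a': s0→{s7}, s1→{s0, s2}, s2→{s6, s8}, s3→{s1, s2}, s4→{s2, s6, s7}, s6→∅, s7→{s4, s8}, s8→{s0}; union {s0, s1, s2, s4, s6, s7, s8}; ε-closure = {s0, s1, s2, s3, s4, s6, s7, s8}.
Read 'a': s0→{s7}, s1→{s0, s2}, s2→{s6, s8}, s3→{s1, s2}, s4→{s2, s6, s7}, s6→∅, s7→{s4, s8}, s8→{s0}; union {s0, s1, s2, s4, s6, s7, s8}; ε-closure = {s0, s1, s2, s3, s4, s6, s7, s8}.
Read 'a': s0→{s7}, s1→{s0, s2}, s2→{s6, s8}, s3→{s1, s2}, s4→{s2, s6, s7}, s6→∅, s7→{s4, s8}, s8→{s0}; union {s0, s1, s2, s4, s6, s7, s8}; ε-closure = {s0, s1, s2, s3, s4, s6, s7, s8}.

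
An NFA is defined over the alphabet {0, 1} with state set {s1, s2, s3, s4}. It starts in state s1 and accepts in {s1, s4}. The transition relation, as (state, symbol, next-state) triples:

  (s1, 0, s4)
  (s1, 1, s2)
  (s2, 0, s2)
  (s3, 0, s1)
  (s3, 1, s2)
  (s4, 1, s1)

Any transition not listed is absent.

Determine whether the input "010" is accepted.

Yes

Start in {s1}.
Read '0': {s1} → {s4}.
Read '1': {s4} → {s1}.
Read '0': {s1} → {s4}.
The final set {s4} contains the accepting state s4.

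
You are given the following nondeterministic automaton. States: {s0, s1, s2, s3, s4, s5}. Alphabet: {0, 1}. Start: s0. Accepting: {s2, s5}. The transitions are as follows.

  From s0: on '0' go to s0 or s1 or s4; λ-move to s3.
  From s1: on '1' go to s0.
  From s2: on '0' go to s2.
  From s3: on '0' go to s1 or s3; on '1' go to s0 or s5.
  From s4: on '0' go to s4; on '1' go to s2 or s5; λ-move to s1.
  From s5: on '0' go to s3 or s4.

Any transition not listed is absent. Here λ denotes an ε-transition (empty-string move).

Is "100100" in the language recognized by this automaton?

Yes

Start: ε-closure({s0}) = {s0, s3}.
Read '1': {s0, s3} → {s0, s3, s5}.
Read '0': {s0, s3, s5} → {s0, s1, s3, s4}.
Read '0': {s0, s1, s3, s4} → {s0, s1, s3, s4}.
Read '1': {s0, s1, s3, s4} → {s0, s2, s3, s5}.
Read '0': {s0, s2, s3, s5} → {s0, s1, s2, s3, s4}.
Read '0': {s0, s1, s2, s3, s4} → {s0, s1, s2, s3, s4}.
The final set {s0, s1, s2, s3, s4} contains the accepting state s2.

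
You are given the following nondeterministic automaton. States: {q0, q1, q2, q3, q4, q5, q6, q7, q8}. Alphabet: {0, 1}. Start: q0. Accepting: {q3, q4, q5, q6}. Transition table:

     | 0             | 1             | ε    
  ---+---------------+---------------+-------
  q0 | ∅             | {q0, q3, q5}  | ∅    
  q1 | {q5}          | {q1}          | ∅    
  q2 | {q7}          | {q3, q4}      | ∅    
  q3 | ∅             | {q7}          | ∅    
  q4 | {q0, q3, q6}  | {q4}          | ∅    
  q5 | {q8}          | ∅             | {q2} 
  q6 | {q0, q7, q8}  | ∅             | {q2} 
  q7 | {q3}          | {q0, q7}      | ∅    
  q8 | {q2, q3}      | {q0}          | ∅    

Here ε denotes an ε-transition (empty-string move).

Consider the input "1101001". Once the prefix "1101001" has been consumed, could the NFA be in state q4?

Yes

Start in {q0}.
Read '1': {q0} → {q0, q2, q3, q5}.
Read '1': {q0, q2, q3, q5} → {q0, q2, q3, q4, q5, q7}.
Read '0': {q0, q2, q3, q4, q5, q7} → {q0, q2, q3, q6, q7, q8}.
Read '1': {q0, q2, q3, q6, q7, q8} → {q0, q2, q3, q4, q5, q7}.
Read '0': {q0, q2, q3, q4, q5, q7} → {q0, q2, q3, q6, q7, q8}.
Read '0': {q0, q2, q3, q6, q7, q8} → {q0, q2, q3, q7, q8}.
Read '1': {q0, q2, q3, q7, q8} → {q0, q2, q3, q4, q5, q7}.
State q4 is in {q0, q2, q3, q4, q5, q7}.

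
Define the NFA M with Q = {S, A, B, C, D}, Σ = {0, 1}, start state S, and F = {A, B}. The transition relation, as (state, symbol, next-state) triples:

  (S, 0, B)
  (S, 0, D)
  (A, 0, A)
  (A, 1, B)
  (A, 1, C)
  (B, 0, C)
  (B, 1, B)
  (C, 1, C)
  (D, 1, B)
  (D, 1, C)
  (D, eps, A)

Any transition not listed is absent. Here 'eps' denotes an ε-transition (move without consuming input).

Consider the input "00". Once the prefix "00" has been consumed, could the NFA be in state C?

Start in {S}.
Read '0': S→{B, D}; union {B, D}; ε-closure = {A, B, D}.
Read '0': A→{A}, B→{C}, D→∅; now {A, C}.
State C is in {A, C}.

Yes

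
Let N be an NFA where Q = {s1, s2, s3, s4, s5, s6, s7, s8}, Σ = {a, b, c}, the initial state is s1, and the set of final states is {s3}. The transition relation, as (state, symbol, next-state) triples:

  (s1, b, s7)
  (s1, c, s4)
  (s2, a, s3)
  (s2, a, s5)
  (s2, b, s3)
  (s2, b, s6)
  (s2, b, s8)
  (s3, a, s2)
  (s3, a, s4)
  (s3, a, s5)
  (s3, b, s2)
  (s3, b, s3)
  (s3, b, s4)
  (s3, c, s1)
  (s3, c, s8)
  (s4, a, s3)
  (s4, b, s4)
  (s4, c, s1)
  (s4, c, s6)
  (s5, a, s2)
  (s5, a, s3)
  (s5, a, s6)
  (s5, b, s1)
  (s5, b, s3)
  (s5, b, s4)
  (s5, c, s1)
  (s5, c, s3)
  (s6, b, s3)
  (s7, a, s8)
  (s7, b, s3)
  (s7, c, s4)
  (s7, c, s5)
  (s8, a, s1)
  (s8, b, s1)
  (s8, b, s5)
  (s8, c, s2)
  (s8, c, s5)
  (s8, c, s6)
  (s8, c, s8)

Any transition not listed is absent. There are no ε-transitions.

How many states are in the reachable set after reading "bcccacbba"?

Start in {s1}.
Read 'b': s1→{s7}; now {s7}.
Read 'c': s7→{s4, s5}; now {s4, s5}.
Read 'c': s4→{s1, s6}, s5→{s1, s3}; now {s1, s3, s6}.
Read 'c': s1→{s4}, s3→{s1, s8}, s6→∅; now {s1, s4, s8}.
Read 'a': s1→∅, s4→{s3}, s8→{s1}; now {s1, s3}.
Read 'c': s1→{s4}, s3→{s1, s8}; now {s1, s4, s8}.
Read 'b': s1→{s7}, s4→{s4}, s8→{s1, s5}; now {s1, s4, s5, s7}.
Read 'b': s1→{s7}, s4→{s4}, s5→{s1, s3, s4}, s7→{s3}; now {s1, s3, s4, s7}.
Read 'a': s1→∅, s3→{s2, s4, s5}, s4→{s3}, s7→{s8}; now {s2, s3, s4, s5, s8}.
That set has 5 states.

5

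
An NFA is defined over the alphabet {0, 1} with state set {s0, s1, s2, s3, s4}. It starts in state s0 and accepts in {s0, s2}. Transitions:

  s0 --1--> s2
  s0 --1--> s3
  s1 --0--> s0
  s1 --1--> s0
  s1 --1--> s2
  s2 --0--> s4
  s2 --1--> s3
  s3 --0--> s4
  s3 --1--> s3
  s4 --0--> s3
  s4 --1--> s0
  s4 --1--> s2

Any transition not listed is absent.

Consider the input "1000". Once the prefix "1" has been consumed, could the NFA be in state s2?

Yes

Start in {s0}.
Read '1': {s0} → {s2, s3}.
State s2 is in {s2, s3}.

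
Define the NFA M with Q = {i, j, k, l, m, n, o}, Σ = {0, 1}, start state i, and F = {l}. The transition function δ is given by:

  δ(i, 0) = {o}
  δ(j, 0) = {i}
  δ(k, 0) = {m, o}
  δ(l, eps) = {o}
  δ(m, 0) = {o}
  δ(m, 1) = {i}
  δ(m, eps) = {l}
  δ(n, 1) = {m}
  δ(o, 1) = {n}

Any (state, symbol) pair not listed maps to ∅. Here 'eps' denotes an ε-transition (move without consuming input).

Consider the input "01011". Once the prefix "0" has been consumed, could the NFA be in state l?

No

Start in {i}.
Read '0': i→{o}; now {o}.
State l is not in {o}.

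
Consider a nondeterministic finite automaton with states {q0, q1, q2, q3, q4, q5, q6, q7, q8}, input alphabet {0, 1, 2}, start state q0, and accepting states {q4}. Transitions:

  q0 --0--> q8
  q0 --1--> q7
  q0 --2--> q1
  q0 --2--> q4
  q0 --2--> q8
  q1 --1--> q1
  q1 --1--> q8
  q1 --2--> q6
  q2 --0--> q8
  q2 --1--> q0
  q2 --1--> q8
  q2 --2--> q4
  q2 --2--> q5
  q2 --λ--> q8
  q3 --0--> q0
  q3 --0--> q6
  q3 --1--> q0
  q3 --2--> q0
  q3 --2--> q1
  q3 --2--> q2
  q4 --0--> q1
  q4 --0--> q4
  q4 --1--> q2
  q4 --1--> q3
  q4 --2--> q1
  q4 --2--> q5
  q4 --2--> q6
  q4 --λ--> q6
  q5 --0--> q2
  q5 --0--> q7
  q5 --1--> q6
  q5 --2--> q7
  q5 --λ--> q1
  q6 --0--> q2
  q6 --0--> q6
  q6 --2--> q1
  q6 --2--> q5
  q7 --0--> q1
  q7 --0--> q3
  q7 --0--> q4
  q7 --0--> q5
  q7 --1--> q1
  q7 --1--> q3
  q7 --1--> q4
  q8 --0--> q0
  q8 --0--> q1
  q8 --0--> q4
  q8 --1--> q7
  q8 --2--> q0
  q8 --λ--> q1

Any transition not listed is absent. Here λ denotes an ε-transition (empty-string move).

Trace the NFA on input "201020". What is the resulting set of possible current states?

{q0, q1, q2, q3, q4, q5, q6, q7, q8}

Start in {q0}.
Read '2': {q0} → {q1, q4, q6, q8}.
Read '0': {q1, q4, q6, q8} → {q0, q1, q2, q4, q6, q8}.
Read '1': {q0, q1, q2, q4, q6, q8} → {q0, q1, q2, q3, q7, q8}.
Read '0': {q0, q1, q2, q3, q7, q8} → {q0, q1, q3, q4, q5, q6, q8}.
Read '2': {q0, q1, q3, q4, q5, q6, q8} → {q0, q1, q2, q4, q5, q6, q7, q8}.
Read '0': {q0, q1, q2, q4, q5, q6, q7, q8} → {q0, q1, q2, q3, q4, q5, q6, q7, q8}.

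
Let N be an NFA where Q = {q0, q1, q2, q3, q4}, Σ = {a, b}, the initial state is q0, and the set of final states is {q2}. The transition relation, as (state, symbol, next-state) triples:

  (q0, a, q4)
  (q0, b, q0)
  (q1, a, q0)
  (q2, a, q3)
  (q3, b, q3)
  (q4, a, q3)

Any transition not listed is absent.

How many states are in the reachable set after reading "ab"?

Start in {q0}.
Read 'a': q0→{q4}; now {q4}.
Read 'b': q4→∅; now ∅.
That set has 0 states.

0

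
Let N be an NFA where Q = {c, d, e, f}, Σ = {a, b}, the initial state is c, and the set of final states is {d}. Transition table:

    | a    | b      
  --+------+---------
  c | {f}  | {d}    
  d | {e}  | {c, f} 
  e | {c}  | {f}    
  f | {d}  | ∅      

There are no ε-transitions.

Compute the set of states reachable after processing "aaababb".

{d}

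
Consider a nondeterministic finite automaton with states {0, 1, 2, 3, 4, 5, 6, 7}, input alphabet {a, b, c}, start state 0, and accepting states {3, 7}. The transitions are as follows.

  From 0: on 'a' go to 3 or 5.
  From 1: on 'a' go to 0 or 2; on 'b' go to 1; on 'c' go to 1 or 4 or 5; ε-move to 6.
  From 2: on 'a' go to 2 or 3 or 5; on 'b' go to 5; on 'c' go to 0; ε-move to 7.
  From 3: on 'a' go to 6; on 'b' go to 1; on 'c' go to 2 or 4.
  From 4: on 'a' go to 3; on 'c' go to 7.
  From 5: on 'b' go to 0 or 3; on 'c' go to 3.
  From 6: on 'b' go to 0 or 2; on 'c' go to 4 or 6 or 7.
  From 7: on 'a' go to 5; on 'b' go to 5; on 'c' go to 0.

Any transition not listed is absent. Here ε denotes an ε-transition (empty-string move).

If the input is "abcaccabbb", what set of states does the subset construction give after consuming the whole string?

Start in {0}.
Read 'a': {0} → {3, 5}.
Read 'b': {3, 5} → {0, 1, 3, 6}.
Read 'c': {0, 1, 3, 6} → {1, 2, 4, 5, 6, 7}.
Read 'a': {1, 2, 4, 5, 6, 7} → {0, 2, 3, 5, 7}.
Read 'c': {0, 2, 3, 5, 7} → {0, 2, 3, 4, 7}.
Read 'c': {0, 2, 3, 4, 7} → {0, 2, 4, 7}.
Read 'a': {0, 2, 4, 7} → {2, 3, 5, 7}.
Read 'b': {2, 3, 5, 7} → {0, 1, 3, 5, 6}.
Read 'b': {0, 1, 3, 5, 6} → {0, 1, 2, 3, 6, 7}.
Read 'b': {0, 1, 2, 3, 6, 7} → {0, 1, 2, 5, 6, 7}.

{0, 1, 2, 5, 6, 7}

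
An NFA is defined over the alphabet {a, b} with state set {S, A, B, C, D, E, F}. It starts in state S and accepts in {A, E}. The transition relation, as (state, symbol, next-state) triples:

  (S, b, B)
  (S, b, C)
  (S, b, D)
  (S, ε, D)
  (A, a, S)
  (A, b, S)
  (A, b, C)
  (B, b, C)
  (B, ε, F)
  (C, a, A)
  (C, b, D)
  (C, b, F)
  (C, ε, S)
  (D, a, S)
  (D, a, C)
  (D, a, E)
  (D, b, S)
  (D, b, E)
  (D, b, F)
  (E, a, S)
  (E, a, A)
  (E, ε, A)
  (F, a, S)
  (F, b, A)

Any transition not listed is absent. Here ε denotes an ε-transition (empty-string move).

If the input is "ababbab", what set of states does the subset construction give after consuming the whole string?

Start: ε-closure({S}) = {S, D}.
Read 'a': {S, D} → {S, A, C, D, E}.
Read 'b': {S, A, C, D, E} → {S, A, B, C, D, E, F}.
Read 'a': {S, A, B, C, D, E, F} → {S, A, C, D, E}.
Read 'b': {S, A, C, D, E} → {S, A, B, C, D, E, F}.
Read 'b': {S, A, B, C, D, E, F} → {S, A, B, C, D, E, F}.
Read 'a': {S, A, B, C, D, E, F} → {S, A, C, D, E}.
Read 'b': {S, A, C, D, E} → {S, A, B, C, D, E, F}.

{S, A, B, C, D, E, F}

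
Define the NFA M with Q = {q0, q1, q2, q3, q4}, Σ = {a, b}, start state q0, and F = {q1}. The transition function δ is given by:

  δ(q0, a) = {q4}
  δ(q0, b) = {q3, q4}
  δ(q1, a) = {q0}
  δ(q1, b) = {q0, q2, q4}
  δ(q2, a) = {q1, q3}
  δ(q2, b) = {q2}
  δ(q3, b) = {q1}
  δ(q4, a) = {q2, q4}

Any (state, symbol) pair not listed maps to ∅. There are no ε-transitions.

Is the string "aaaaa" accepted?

Start in {q0}.
Read 'a': q0→{q4}; now {q4}.
Read 'a': q4→{q2, q4}; now {q2, q4}.
Read 'a': q2→{q1, q3}, q4→{q2, q4}; now {q1, q2, q3, q4}.
Read 'a': q1→{q0}, q2→{q1, q3}, q3→∅, q4→{q2, q4}; now {q0, q1, q2, q3, q4}.
Read 'a': q0→{q4}, q1→{q0}, q2→{q1, q3}, q3→∅, q4→{q2, q4}; now {q0, q1, q2, q3, q4}.
The final set {q0, q1, q2, q3, q4} contains the accepting state q1.

Yes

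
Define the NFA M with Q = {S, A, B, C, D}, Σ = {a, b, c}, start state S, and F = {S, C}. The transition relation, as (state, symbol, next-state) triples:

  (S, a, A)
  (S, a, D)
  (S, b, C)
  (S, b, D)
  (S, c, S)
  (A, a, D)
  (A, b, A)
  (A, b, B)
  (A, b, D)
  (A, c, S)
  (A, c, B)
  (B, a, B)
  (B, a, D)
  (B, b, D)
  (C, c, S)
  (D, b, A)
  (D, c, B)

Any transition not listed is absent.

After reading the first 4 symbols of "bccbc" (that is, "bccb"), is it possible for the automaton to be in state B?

No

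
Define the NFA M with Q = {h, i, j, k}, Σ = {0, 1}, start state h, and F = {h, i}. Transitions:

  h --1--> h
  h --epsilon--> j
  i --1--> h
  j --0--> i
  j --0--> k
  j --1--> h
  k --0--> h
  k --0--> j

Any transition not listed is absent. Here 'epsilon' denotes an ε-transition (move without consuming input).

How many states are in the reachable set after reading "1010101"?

Start: ε-closure({h}) = {h, j}.
Read '1': h→{h}, j→{h}; union {h}; ε-closure = {h, j}.
Read '0': h→∅, j→{i, k}; now {i, k}.
Read '1': i→{h}, k→∅; union {h}; ε-closure = {h, j}.
Read '0': h→∅, j→{i, k}; now {i, k}.
Read '1': i→{h}, k→∅; union {h}; ε-closure = {h, j}.
Read '0': h→∅, j→{i, k}; now {i, k}.
Read '1': i→{h}, k→∅; union {h}; ε-closure = {h, j}.
That set has 2 states.

2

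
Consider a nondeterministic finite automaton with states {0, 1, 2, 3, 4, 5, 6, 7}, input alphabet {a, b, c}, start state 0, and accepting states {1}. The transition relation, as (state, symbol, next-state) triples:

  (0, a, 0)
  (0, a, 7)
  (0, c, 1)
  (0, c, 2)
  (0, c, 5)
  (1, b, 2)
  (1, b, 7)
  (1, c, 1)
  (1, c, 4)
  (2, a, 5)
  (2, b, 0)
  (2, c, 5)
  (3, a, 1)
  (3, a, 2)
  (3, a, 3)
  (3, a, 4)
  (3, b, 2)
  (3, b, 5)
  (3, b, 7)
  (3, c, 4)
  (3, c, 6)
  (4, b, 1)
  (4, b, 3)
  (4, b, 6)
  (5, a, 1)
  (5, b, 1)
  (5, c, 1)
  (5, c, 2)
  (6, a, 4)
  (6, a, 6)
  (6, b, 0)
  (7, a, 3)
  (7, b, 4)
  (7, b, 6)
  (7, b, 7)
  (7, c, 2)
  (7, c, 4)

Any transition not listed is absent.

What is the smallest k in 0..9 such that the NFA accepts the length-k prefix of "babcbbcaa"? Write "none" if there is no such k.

none

Start in {0}.
Read 'b': 0→∅; now ∅.
The set is empty and remains empty for the remaining 8 symbols.
No reachable set along the way intersects F.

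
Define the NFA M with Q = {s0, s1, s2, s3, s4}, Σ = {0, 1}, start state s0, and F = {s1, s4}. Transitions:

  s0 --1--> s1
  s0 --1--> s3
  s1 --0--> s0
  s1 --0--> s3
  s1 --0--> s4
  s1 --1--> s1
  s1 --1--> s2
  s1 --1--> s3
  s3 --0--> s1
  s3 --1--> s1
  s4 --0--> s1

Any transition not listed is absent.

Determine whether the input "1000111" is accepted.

Yes

Start in {s0}.
Read '1': s0→{s1, s3}; now {s1, s3}.
Read '0': s1→{s0, s3, s4}, s3→{s1}; now {s0, s1, s3, s4}.
Read '0': s0→∅, s1→{s0, s3, s4}, s3→{s1}, s4→{s1}; now {s0, s1, s3, s4}.
Read '0': s0→∅, s1→{s0, s3, s4}, s3→{s1}, s4→{s1}; now {s0, s1, s3, s4}.
Read '1': s0→{s1, s3}, s1→{s1, s2, s3}, s3→{s1}, s4→∅; now {s1, s2, s3}.
Read '1': s1→{s1, s2, s3}, s2→∅, s3→{s1}; now {s1, s2, s3}.
Read '1': s1→{s1, s2, s3}, s2→∅, s3→{s1}; now {s1, s2, s3}.
The final set {s1, s2, s3} contains the accepting state s1.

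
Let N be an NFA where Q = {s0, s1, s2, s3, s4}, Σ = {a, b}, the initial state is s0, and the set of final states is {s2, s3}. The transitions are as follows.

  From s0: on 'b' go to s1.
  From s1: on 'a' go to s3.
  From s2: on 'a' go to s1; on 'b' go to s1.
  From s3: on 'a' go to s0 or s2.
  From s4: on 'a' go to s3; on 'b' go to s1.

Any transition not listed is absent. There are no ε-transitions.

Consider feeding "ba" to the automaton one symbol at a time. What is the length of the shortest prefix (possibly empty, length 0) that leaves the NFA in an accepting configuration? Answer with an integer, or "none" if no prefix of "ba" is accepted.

2

Start in {s0}.
Read 'b': s0→{s1}; now {s1}.
Read 'a': s1→{s3}; now {s3}.
None of the earlier sets intersect F, but {s3} does.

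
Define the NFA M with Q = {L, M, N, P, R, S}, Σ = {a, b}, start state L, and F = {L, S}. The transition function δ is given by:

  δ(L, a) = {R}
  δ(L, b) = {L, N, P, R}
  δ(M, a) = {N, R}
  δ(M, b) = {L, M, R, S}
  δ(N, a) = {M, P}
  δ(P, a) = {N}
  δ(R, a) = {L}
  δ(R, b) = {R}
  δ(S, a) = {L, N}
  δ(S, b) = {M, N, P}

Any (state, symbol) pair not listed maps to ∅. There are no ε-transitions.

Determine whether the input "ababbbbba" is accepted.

Yes

Start in {L}.
Read 'a': {L} → {R}.
Read 'b': {R} → {R}.
Read 'a': {R} → {L}.
Read 'b': {L} → {L, N, P, R}.
Read 'b': {L, N, P, R} → {L, N, P, R}.
Read 'b': {L, N, P, R} → {L, N, P, R}.
Read 'b': {L, N, P, R} → {L, N, P, R}.
Read 'b': {L, N, P, R} → {L, N, P, R}.
Read 'a': {L, N, P, R} → {L, M, N, P, R}.
The final set {L, M, N, P, R} contains the accepting state L.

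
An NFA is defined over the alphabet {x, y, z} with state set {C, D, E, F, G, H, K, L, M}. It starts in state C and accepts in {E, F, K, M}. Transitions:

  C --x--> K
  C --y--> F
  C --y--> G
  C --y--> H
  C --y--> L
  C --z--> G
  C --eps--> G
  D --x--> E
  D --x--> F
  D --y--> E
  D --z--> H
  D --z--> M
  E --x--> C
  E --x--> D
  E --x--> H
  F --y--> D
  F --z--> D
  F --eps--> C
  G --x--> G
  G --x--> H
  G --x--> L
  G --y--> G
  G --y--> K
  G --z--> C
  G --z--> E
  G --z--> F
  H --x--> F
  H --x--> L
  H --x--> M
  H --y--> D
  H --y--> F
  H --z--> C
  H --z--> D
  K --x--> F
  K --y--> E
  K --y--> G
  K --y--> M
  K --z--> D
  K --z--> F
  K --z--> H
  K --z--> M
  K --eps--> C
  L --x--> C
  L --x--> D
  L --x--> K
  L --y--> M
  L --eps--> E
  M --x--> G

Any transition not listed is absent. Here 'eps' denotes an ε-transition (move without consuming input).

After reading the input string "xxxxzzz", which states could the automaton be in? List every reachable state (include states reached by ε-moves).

{C, D, E, F, G, H, M}

Start: ε-closure({C}) = {C, G}.
Read 'x': C→{K}, G→{G, H, L}; union {G, H, K, L}; ε-closure = {C, E, G, H, K, L}.
Read 'x': C→{K}, E→{C, D, H}, G→{G, H, L}, H→{F, L, M}, K→{F}, L→{C, D, K}; union {C, D, F, G, H, K, L, M}; ε-closure = {C, D, E, F, G, H, K, L, M}.
Read 'x': C→{K}, D→{E, F}, E→{C, D, H}, F→∅, G→{G, H, L}, H→{F, L, M}, K→{F}, L→{C, D, K}, M→{G}; now {C, D, E, F, G, H, K, L, M}.
Read 'x': C→{K}, D→{E, F}, E→{C, D, H}, F→∅, G→{G, H, L}, H→{F, L, M}, K→{F}, L→{C, D, K}, M→{G}; now {C, D, E, F, G, H, K, L, M}.
Read 'z': C→{G}, D→{H, M}, E→∅, F→{D}, G→{C, E, F}, H→{C, D}, K→{D, F, H, M}, L→∅, M→∅; now {C, D, E, F, G, H, M}.
Read 'z': C→{G}, D→{H, M}, E→∅, F→{D}, G→{C, E, F}, H→{C, D}, M→∅; now {C, D, E, F, G, H, M}.
Read 'z': C→{G}, D→{H, M}, E→∅, F→{D}, G→{C, E, F}, H→{C, D}, M→∅; now {C, D, E, F, G, H, M}.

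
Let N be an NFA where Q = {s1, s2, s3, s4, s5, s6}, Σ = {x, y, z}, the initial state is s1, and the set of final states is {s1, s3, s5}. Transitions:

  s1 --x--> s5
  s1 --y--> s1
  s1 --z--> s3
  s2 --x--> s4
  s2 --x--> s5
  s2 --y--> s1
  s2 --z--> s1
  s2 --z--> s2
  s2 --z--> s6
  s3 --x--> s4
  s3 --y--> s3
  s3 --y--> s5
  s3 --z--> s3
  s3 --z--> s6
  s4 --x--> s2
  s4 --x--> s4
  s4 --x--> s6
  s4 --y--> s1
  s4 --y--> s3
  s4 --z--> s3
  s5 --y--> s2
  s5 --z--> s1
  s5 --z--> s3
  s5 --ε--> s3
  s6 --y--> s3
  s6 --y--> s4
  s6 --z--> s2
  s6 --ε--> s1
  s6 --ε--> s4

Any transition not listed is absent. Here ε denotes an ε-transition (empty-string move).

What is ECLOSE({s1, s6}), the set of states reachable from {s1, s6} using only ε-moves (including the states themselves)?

Begin with {s1, s6}.
ε-move s6 → s4; add s4.

{s1, s4, s6}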